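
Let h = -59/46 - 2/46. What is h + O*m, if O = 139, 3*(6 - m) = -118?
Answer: 869401/138 ≈ 6300.0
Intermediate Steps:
m = 136/3 (m = 6 - 1/3*(-118) = 6 + 118/3 = 136/3 ≈ 45.333)
h = -61/46 (h = -59*1/46 - 2*1/46 = -59/46 - 1/23 = -61/46 ≈ -1.3261)
h + O*m = -61/46 + 139*(136/3) = -61/46 + 18904/3 = 869401/138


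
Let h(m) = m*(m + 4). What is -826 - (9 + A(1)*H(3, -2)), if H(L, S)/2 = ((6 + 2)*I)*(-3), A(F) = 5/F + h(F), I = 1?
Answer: -355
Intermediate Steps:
h(m) = m*(4 + m)
A(F) = 5/F + F*(4 + F)
H(L, S) = -48 (H(L, S) = 2*(((6 + 2)*1)*(-3)) = 2*((8*1)*(-3)) = 2*(8*(-3)) = 2*(-24) = -48)
-826 - (9 + A(1)*H(3, -2)) = -826 - (9 + ((5 + 1²*(4 + 1))/1)*(-48)) = -826 - (9 + (1*(5 + 1*5))*(-48)) = -826 - (9 + (1*(5 + 5))*(-48)) = -826 - (9 + (1*10)*(-48)) = -826 - (9 + 10*(-48)) = -826 - (9 - 480) = -826 - 1*(-471) = -826 + 471 = -355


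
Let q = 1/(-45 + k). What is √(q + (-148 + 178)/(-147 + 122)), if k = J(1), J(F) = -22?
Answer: I*√136345/335 ≈ 1.1022*I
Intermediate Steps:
k = -22
q = -1/67 (q = 1/(-45 - 22) = 1/(-67) = -1/67 ≈ -0.014925)
√(q + (-148 + 178)/(-147 + 122)) = √(-1/67 + (-148 + 178)/(-147 + 122)) = √(-1/67 + 30/(-25)) = √(-1/67 + 30*(-1/25)) = √(-1/67 - 6/5) = √(-407/335) = I*√136345/335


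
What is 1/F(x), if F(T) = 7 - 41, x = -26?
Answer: -1/34 ≈ -0.029412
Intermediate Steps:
F(T) = -34
1/F(x) = 1/(-34) = -1/34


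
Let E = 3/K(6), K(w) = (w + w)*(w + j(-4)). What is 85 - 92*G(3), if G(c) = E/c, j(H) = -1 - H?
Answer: 2272/27 ≈ 84.148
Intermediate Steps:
K(w) = 2*w*(3 + w) (K(w) = (w + w)*(w + (-1 - 1*(-4))) = (2*w)*(w + (-1 + 4)) = (2*w)*(w + 3) = (2*w)*(3 + w) = 2*w*(3 + w))
E = 1/36 (E = 3/((2*6*(3 + 6))) = 3/((2*6*9)) = 3/108 = 3*(1/108) = 1/36 ≈ 0.027778)
G(c) = 1/(36*c)
85 - 92*G(3) = 85 - 23/(9*3) = 85 - 92*1/108 = 85 - 23/27 = 2272/27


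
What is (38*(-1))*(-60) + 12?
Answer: 2292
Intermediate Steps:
(38*(-1))*(-60) + 12 = -38*(-60) + 12 = 2280 + 12 = 2292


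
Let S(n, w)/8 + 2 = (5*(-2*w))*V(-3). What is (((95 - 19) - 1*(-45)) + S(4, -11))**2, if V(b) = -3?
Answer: 6426225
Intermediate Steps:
S(n, w) = -16 + 240*w (S(n, w) = -16 + 8*((5*(-2*w))*(-3)) = -16 + 8*(-10*w*(-3)) = -16 + 8*(30*w) = -16 + 240*w)
(((95 - 19) - 1*(-45)) + S(4, -11))**2 = (((95 - 19) - 1*(-45)) + (-16 + 240*(-11)))**2 = ((76 + 45) + (-16 - 2640))**2 = (121 - 2656)**2 = (-2535)**2 = 6426225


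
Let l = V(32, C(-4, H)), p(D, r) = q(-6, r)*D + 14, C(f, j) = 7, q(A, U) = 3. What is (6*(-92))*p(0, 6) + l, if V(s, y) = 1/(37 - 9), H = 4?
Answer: -216383/28 ≈ -7728.0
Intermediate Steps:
p(D, r) = 14 + 3*D (p(D, r) = 3*D + 14 = 14 + 3*D)
V(s, y) = 1/28
l = 1/28 ≈ 0.035714
(6*(-92))*p(0, 6) + l = (6*(-92))*(14 + 3*0) + 1/28 = -552*(14 + 0) + 1/28 = -552*14 + 1/28 = -7728 + 1/28 = -216383/28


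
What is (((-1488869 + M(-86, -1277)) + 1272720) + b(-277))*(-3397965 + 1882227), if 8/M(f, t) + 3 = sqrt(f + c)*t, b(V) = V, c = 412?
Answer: 174394570101432508548/531617645 + 15484779408*sqrt(326)/531617645 ≈ 3.2804e+11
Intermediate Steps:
M(f, t) = 8/(-3 + t*sqrt(412 + f)) (M(f, t) = 8/(-3 + sqrt(f + 412)*t) = 8/(-3 + sqrt(412 + f)*t) = 8/(-3 + t*sqrt(412 + f)))
(((-1488869 + M(-86, -1277)) + 1272720) + b(-277))*(-3397965 + 1882227) = (((-1488869 + 8/(-3 - 1277*sqrt(412 - 86))) + 1272720) - 277)*(-3397965 + 1882227) = (((-1488869 + 8/(-3 - 1277*sqrt(326))) + 1272720) - 277)*(-1515738) = ((-216149 + 8/(-3 - 1277*sqrt(326))) - 277)*(-1515738) = (-216426 + 8/(-3 - 1277*sqrt(326)))*(-1515738) = 328045112388 - 12125904/(-3 - 1277*sqrt(326))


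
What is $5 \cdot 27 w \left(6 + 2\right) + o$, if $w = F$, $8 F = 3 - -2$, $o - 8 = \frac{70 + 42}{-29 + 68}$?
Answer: $\frac{26749}{39} \approx 685.87$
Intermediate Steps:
$o = \frac{424}{39}$ ($o = 8 + \frac{70 + 42}{-29 + 68} = 8 + \frac{112}{39} = \frac{424}{39} \approx 10.872$)
$F = \frac{5}{8}$ ($F = \frac{3 - -2}{8} = \frac{3 + 2}{8} = \frac{1}{8} \cdot 5 = \frac{5}{8} \approx 0.625$)
$w = \frac{5}{8} \approx 0.625$
$5 \cdot 27 w \left(6 + 2\right) + o = 5 \cdot 27 \frac{5 \left(6 + 2\right)}{8} + \frac{424}{39} = 135 \cdot \frac{5}{8} \cdot 8 + \frac{424}{39} = 135 \cdot 5 + \frac{424}{39} = 675 + \frac{424}{39} = \frac{26749}{39}$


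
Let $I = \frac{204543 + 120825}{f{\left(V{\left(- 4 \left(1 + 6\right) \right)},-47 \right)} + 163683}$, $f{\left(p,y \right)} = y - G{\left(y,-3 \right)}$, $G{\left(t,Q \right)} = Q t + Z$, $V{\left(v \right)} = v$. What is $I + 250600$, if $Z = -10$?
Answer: $\frac{40974678368}{163505} \approx 2.506 \cdot 10^{5}$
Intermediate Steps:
$G{\left(t,Q \right)} = -10 + Q t$ ($G{\left(t,Q \right)} = Q t - 10 = -10 + Q t$)
$f{\left(p,y \right)} = 10 + 4 y$ ($f{\left(p,y \right)} = y - \left(-10 - 3 y\right) = y + \left(10 + 3 y\right) = 10 + 4 y$)
$I = \frac{325368}{163505}$ ($I = \frac{204543 + 120825}{\left(10 + 4 \left(-47\right)\right) + 163683} = \frac{325368}{\left(10 - 188\right) + 163683} = \frac{325368}{-178 + 163683} = \frac{325368}{163505} \approx 1.99$)
$I + 250600 = \frac{325368}{163505} + 250600 = \frac{40974678368}{163505}$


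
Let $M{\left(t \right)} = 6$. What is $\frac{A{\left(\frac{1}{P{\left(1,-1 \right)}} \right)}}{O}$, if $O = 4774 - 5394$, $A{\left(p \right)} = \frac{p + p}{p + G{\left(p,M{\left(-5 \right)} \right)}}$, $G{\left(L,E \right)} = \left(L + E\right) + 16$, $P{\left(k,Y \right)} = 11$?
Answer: $- \frac{1}{75640} \approx -1.3221 \cdot 10^{-5}$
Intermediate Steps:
$G{\left(L,E \right)} = 16 + E + L$ ($G{\left(L,E \right)} = \left(E + L\right) + 16 = 16 + E + L$)
$A{\left(p \right)} = \frac{2 p}{22 + 2 p}$ ($A{\left(p \right)} = \frac{p + p}{p + \left(16 + 6 + p\right)} = \frac{2 p}{p + \left(22 + p\right)} = \frac{2 p}{22 + 2 p}$)
$O = -620$
$\frac{A{\left(\frac{1}{P{\left(1,-1 \right)}} \right)}}{O} = \frac{\frac{1}{11} \frac{1}{11 + \frac{1}{11}}}{-620} = \frac{1}{11 \left(11 + \frac{1}{11}\right)} \left(- \frac{1}{620}\right) = \frac{1}{11 \cdot \frac{122}{11}} \left(- \frac{1}{620}\right) = \frac{1}{11} \cdot \frac{11}{122} \left(- \frac{1}{620}\right) = \frac{1}{122} \left(- \frac{1}{620}\right) = - \frac{1}{75640}$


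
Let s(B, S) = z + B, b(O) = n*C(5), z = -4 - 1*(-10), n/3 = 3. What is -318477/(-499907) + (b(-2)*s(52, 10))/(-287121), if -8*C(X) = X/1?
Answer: 122139372501/191378396996 ≈ 0.63821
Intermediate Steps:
n = 9 (n = 3*3 = 9)
C(X) = -X/8 (C(X) = -X/(8*1) = -X/8)
z = 6 (z = -4 + 10 = 6)
b(O) = -45/8 (b(O) = 9*(-1/8*5) = 9*(-5/8) = -45/8)
s(B, S) = 6 + B
-318477/(-499907) + (b(-2)*s(52, 10))/(-287121) = -318477/(-499907) - 45*(6 + 52)/8/(-287121) = -318477*(-1/499907) - 45/8*58*(-1/287121) = 318477/499907 - 1305/4*(-1/287121) = 318477/499907 + 435/382828 = 122139372501/191378396996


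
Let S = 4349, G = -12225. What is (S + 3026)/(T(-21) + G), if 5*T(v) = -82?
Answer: -36875/61207 ≈ -0.60246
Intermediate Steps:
T(v) = -82/5 (T(v) = (1/5)*(-82) = -82/5)
(S + 3026)/(T(-21) + G) = (4349 + 3026)/(-82/5 - 12225) = 7375/(-61207/5) = 7375*(-5/61207) = -36875/61207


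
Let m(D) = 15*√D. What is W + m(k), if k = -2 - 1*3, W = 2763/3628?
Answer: 2763/3628 + 15*I*√5 ≈ 0.76158 + 33.541*I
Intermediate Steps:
W = 2763/3628 (W = 2763*(1/3628) = 2763/3628 ≈ 0.76158)
k = -5 (k = -2 - 3 = -5)
W + m(k) = 2763/3628 + 15*√(-5) = 2763/3628 + 15*(I*√5) = 2763/3628 + 15*I*√5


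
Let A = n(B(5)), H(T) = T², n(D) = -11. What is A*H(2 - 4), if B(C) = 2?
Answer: -44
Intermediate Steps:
A = -11
A*H(2 - 4) = -11*(2 - 4)² = -11*(-2)² = -11*4 = -44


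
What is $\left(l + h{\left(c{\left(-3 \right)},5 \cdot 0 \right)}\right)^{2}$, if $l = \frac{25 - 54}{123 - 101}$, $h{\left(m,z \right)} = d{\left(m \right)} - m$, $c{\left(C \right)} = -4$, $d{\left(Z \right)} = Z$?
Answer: $\frac{841}{484} \approx 1.7376$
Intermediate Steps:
$h{\left(m,z \right)} = 0$ ($h{\left(m,z \right)} = m - m = 0$)
$l = - \frac{29}{22} \approx -1.3182$
$\left(l + h{\left(c{\left(-3 \right)},5 \cdot 0 \right)}\right)^{2} = \left(- \frac{29}{22} + 0\right)^{2} = \left(- \frac{29}{22}\right)^{2} = \frac{841}{484}$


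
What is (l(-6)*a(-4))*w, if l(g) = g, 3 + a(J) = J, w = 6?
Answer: 252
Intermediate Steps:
a(J) = -3 + J
(l(-6)*a(-4))*w = -6*(-3 - 4)*6 = -6*(-7)*6 = 42*6 = 252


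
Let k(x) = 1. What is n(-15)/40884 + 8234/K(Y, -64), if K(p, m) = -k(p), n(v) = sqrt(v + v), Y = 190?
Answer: -8234 + I*sqrt(30)/40884 ≈ -8234.0 + 0.00013397*I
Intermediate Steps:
n(v) = sqrt(2)*sqrt(v) (n(v) = sqrt(2*v) = sqrt(2)*sqrt(v))
K(p, m) = -1 (K(p, m) = -1*1 = -1)
n(-15)/40884 + 8234/K(Y, -64) = (sqrt(2)*sqrt(-15))/40884 + 8234/(-1) = (sqrt(2)*(I*sqrt(15)))*(1/40884) + 8234*(-1) = (I*sqrt(30))*(1/40884) - 8234 = I*sqrt(30)/40884 - 8234 = -8234 + I*sqrt(30)/40884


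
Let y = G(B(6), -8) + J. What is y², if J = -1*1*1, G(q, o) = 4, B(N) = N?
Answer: 9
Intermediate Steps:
J = -1 (J = -1*1 = -1)
y = 3 (y = 4 - 1 = 3)
y² = 3² = 9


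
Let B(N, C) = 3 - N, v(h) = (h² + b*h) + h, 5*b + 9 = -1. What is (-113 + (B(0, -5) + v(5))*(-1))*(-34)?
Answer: 4624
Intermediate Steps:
b = -2 (b = -9/5 + (⅕)*(-1) = -9/5 - ⅕ = -2)
v(h) = h² - h (v(h) = (h² - 2*h) + h = h² - h)
(-113 + (B(0, -5) + v(5))*(-1))*(-34) = (-113 + ((3 - 1*0) + 5*(-1 + 5))*(-1))*(-34) = (-113 + ((3 + 0) + 5*4)*(-1))*(-34) = (-113 + (3 + 20)*(-1))*(-34) = (-113 + 23*(-1))*(-34) = (-113 - 23)*(-34) = -136*(-34) = 4624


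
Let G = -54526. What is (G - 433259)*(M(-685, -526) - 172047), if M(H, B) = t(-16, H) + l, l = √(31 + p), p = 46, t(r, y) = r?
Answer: 83929750455 - 487785*√77 ≈ 8.3925e+10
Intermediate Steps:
l = √77 (l = √(31 + 46) = √77 ≈ 8.7750)
M(H, B) = -16 + √77
(G - 433259)*(M(-685, -526) - 172047) = (-54526 - 433259)*((-16 + √77) - 172047) = -487785*(-172063 + √77) = 83929750455 - 487785*√77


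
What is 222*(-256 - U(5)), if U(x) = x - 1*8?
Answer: -56166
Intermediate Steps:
U(x) = -8 + x (U(x) = x - 8 = -8 + x)
222*(-256 - U(5)) = 222*(-256 - (-8 + 5)) = 222*(-256 - 1*(-3)) = 222*(-256 + 3) = 222*(-253) = -56166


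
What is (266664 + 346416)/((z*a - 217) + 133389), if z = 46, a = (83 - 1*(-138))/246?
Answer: 5800680/1260403 ≈ 4.6022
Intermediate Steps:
a = 221/246 (a = (83 + 138)*(1/246) = 221*(1/246) = 221/246 ≈ 0.89837)
(266664 + 346416)/((z*a - 217) + 133389) = (266664 + 346416)/((46*(221/246) - 217) + 133389) = 613080/((5083/123 - 217) + 133389) = 613080/(-21608/123 + 133389) = 613080/(16385239/123) = 613080*(123/16385239) = 5800680/1260403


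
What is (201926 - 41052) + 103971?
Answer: 264845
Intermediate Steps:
(201926 - 41052) + 103971 = 160874 + 103971 = 264845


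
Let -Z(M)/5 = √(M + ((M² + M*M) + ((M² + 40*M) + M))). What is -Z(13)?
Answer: 45*√13 ≈ 162.25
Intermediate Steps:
Z(M) = -5*√(3*M² + 42*M) (Z(M) = -5*√(M + ((M² + M*M) + ((M² + 40*M) + M))) = -5*√(M + ((M² + M²) + (M² + 41*M))) = -5*√(M + (2*M² + (M² + 41*M))) = -5*√(M + (3*M² + 41*M)) = -5*√(3*M² + 42*M))
-Z(13) = -(-5)*√3*√(13*(14 + 13)) = -(-5)*√3*√(13*27) = -(-5)*√3*√351 = -(-5)*√3*3*√39 = -(-45)*√13 = 45*√13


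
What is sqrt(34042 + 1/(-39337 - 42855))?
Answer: sqrt(14373223583631)/20548 ≈ 184.50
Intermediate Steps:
sqrt(34042 + 1/(-39337 - 42855)) = sqrt(34042 + 1/(-82192)) = sqrt(34042 - 1/82192) = sqrt(2797980063/82192) = sqrt(14373223583631)/20548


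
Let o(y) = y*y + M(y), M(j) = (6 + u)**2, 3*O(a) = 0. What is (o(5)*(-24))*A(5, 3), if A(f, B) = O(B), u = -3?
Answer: 0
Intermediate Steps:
O(a) = 0 (O(a) = (1/3)*0 = 0)
A(f, B) = 0
M(j) = 9 (M(j) = (6 - 3)**2 = 3**2 = 9)
o(y) = 9 + y**2 (o(y) = y*y + 9 = y**2 + 9 = 9 + y**2)
(o(5)*(-24))*A(5, 3) = ((9 + 5**2)*(-24))*0 = ((9 + 25)*(-24))*0 = (34*(-24))*0 = -816*0 = 0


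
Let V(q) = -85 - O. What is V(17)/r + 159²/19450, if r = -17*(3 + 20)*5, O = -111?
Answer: 9783731/7604950 ≈ 1.2865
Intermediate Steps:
V(q) = 26 (V(q) = -85 - 1*(-111) = -85 + 111 = 26)
r = -1955 (r = -17*23*5 = -391*5 = -1955)
V(17)/r + 159²/19450 = 26/(-1955) + 159²/19450 = 26*(-1/1955) + 25281*(1/19450) = -26/1955 + 25281/19450 = 9783731/7604950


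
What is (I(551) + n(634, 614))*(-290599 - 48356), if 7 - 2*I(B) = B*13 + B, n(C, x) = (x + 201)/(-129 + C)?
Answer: 263734445355/202 ≈ 1.3056e+9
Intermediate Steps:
n(C, x) = (201 + x)/(-129 + C)
I(B) = 7/2 - 7*B (I(B) = 7/2 - (B*13 + B)/2 = 7/2 - (13*B + B)/2 = 7/2 - 7*B)
(I(551) + n(634, 614))*(-290599 - 48356) = ((7/2 - 7*551) + (201 + 614)/(-129 + 634))*(-290599 - 48356) = ((7/2 - 3857) + 815/505)*(-338955) = (-7707/2 + (1/505)*815)*(-338955) = (-7707/2 + 163/101)*(-338955) = -778081/202*(-338955) = 263734445355/202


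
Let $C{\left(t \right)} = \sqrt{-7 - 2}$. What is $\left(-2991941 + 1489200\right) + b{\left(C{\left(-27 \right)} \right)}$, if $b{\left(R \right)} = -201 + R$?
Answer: $-1502942 + 3 i \approx -1.5029 \cdot 10^{6} + 3.0 i$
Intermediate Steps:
$C{\left(t \right)} = 3 i$ ($C{\left(t \right)} = \sqrt{-9} = 3 i$)
$\left(-2991941 + 1489200\right) + b{\left(C{\left(-27 \right)} \right)} = \left(-2991941 + 1489200\right) - \left(201 - 3 i\right) = -1502741 - \left(201 - 3 i\right) = -1502942 + 3 i$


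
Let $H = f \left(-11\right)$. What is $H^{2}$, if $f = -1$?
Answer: $121$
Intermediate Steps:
$H = 11$ ($H = \left(-1\right) \left(-11\right) = 11$)
$H^{2} = 11^{2} = 121$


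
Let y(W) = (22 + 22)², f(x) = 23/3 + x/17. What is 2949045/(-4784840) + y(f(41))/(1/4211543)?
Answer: 127912849216955/15688 ≈ 8.1535e+9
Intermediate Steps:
f(x) = 23/3 + x/17 (f(x) = 23*(⅓) + x*(1/17) = 23/3 + x/17)
y(W) = 1936 (y(W) = 44² = 1936)
2949045/(-4784840) + y(f(41))/(1/4211543) = 2949045/(-4784840) + 1936/(1/4211543) = 2949045*(-1/4784840) + 1936/(1/4211543) = -9669/15688 + 1936*4211543 = -9669/15688 + 8153547248 = 127912849216955/15688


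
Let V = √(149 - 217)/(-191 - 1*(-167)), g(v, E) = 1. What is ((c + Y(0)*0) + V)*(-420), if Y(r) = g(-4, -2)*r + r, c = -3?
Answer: 1260 + 35*I*√17 ≈ 1260.0 + 144.31*I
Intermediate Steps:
V = -I*√17/12 (V = √(-68)/(-191 + 167) = (2*I*√17)/(-24) = (2*I*√17)*(-1/24) = -I*√17/12 ≈ -0.34359*I)
Y(r) = 2*r (Y(r) = 1*r + r = r + r = 2*r)
((c + Y(0)*0) + V)*(-420) = ((-3 + (2*0)*0) - I*√17/12)*(-420) = ((-3 + 0*0) - I*√17/12)*(-420) = ((-3 + 0) - I*√17/12)*(-420) = (-3 - I*√17/12)*(-420) = 1260 + 35*I*√17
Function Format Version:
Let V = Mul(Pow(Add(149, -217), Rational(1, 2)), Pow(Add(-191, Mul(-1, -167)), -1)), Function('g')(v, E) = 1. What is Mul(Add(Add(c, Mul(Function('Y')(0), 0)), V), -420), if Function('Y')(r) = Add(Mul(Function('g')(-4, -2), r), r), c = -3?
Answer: Add(1260, Mul(35, I, Pow(17, Rational(1, 2)))) ≈ Add(1260.0, Mul(144.31, I))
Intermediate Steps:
V = Mul(Rational(-1, 12), I, Pow(17, Rational(1, 2))) (V = Mul(Pow(-68, Rational(1, 2)), Pow(Add(-191, 167), -1)) = Mul(Mul(2, I, Pow(17, Rational(1, 2))), Pow(-24, -1)) = Mul(Mul(2, I, Pow(17, Rational(1, 2))), Rational(-1, 24)) = Mul(Rational(-1, 12), I, Pow(17, Rational(1, 2))) ≈ Mul(-0.34359, I))
Function('Y')(r) = Mul(2, r) (Function('Y')(r) = Add(Mul(1, r), r) = Add(r, r) = Mul(2, r))
Mul(Add(Add(c, Mul(Function('Y')(0), 0)), V), -420) = Mul(Add(Add(-3, Mul(Mul(2, 0), 0)), Mul(Rational(-1, 12), I, Pow(17, Rational(1, 2)))), -420) = Mul(Add(Add(-3, Mul(0, 0)), Mul(Rational(-1, 12), I, Pow(17, Rational(1, 2)))), -420) = Mul(Add(Add(-3, 0), Mul(Rational(-1, 12), I, Pow(17, Rational(1, 2)))), -420) = Mul(Add(-3, Mul(Rational(-1, 12), I, Pow(17, Rational(1, 2)))), -420) = Add(1260, Mul(35, I, Pow(17, Rational(1, 2))))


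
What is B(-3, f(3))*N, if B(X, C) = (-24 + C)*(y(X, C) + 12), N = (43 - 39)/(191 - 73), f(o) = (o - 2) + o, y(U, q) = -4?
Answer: -320/59 ≈ -5.4237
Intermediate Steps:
f(o) = -2 + 2*o (f(o) = (-2 + o) + o = -2 + 2*o)
N = 2/59 (N = 4/118 = 4*(1/118) = 2/59 ≈ 0.033898)
B(X, C) = -192 + 8*C (B(X, C) = (-24 + C)*(-4 + 12) = (-24 + C)*8 = -192 + 8*C)
B(-3, f(3))*N = (-192 + 8*(-2 + 2*3))*(2/59) = (-192 + 8*(-2 + 6))*(2/59) = (-192 + 8*4)*(2/59) = (-192 + 32)*(2/59) = -160*2/59 = -320/59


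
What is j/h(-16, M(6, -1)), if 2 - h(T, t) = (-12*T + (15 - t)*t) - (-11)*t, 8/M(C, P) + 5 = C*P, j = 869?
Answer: -105149/20638 ≈ -5.0949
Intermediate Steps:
M(C, P) = 8/(-5 + C*P)
h(T, t) = 2 - 11*t + 12*T - t*(15 - t) (h(T, t) = 2 - ((-12*T + (15 - t)*t) - (-11)*t) = 2 - ((-12*T + t*(15 - t)) + 11*t) = 2 - (-12*T + 11*t + t*(15 - t)) = 2 + (-11*t + 12*T - t*(15 - t)) = 2 - 11*t + 12*T - t*(15 - t))
j/h(-16, M(6, -1)) = 869/(2 + (8/(-5 + 6*(-1)))² - 208/(-5 + 6*(-1)) + 12*(-16)) = 869/(2 + (8/(-5 - 6))² - 208/(-5 - 6) - 192) = 869/(2 + (8/(-11))² - 208/(-11) - 192) = 869/(2 + (8*(-1/11))² - 208*(-1)/11 - 192) = 869/(2 + (-8/11)² - 26*(-8/11) - 192) = 869/(2 + 64/121 + 208/11 - 192) = 869/(-20638/121) = 869*(-121/20638) = -105149/20638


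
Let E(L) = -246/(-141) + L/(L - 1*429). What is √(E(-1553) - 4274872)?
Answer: 7*I*√757059118474858/93154 ≈ 2067.6*I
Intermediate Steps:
E(L) = 82/47 + L/(-429 + L) (E(L) = -246*(-1/141) + L/(L - 429) = 82/47 + L/(-429 + L))
√(E(-1553) - 4274872) = √(3*(-11726 + 43*(-1553))/(47*(-429 - 1553)) - 4274872) = √((3/47)*(-11726 - 66779)/(-1982) - 4274872) = √((3/47)*(-1/1982)*(-78505) - 4274872) = √(235515/93154 - 4274872) = √(-398221190773/93154) = 7*I*√757059118474858/93154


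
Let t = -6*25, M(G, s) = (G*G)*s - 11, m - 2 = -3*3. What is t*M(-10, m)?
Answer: 106650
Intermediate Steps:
m = -7 (m = 2 - 3*3 = 2 - 9 = -7)
M(G, s) = -11 + s*G² (M(G, s) = G²*s - 11 = s*G² - 11 = -11 + s*G²)
t = -150 (t = -1*150 = -150)
t*M(-10, m) = -150*(-11 - 7*(-10)²) = -150*(-11 - 7*100) = -150*(-11 - 700) = -150*(-711) = 106650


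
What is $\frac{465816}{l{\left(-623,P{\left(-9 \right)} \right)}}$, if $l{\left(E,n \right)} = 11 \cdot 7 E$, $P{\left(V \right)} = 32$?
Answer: $- \frac{465816}{47971} \approx -9.7104$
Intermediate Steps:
$l{\left(E,n \right)} = 77 E$
$\frac{465816}{l{\left(-623,P{\left(-9 \right)} \right)}} = \frac{465816}{77 \left(-623\right)} = \frac{465816}{-47971} = 465816 \left(- \frac{1}{47971}\right) = - \frac{465816}{47971}$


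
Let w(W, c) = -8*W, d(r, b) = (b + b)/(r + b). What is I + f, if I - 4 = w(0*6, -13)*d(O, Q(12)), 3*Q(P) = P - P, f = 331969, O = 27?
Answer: 331973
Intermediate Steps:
Q(P) = 0 (Q(P) = (P - P)/3 = (⅓)*0 = 0)
d(r, b) = 2*b/(b + r) (d(r, b) = (2*b)/(b + r) = 2*b/(b + r))
I = 4 (I = 4 + (-0*6)*(2*0/(0 + 27)) = 4 + (-8*0)*(2*0/27) = 4 + 0*(2*0*(1/27)) = 4 + 0*0 = 4 + 0 = 4)
I + f = 4 + 331969 = 331973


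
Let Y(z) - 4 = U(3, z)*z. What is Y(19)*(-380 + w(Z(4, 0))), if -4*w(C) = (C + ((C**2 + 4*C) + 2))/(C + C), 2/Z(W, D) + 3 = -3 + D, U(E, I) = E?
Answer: -139019/6 ≈ -23170.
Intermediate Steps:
Z(W, D) = 2/(-6 + D) (Z(W, D) = 2/(-3 + (-3 + D)) = 2/(-6 + D))
Y(z) = 4 + 3*z
w(C) = -(2 + C**2 + 5*C)/(8*C) (w(C) = -(C + ((C**2 + 4*C) + 2))/(4*(C + C)) = -(C + (2 + C**2 + 4*C))/(4*(2*C)) = -(2 + C**2 + 5*C)*1/(2*C)/4 = -(2 + C**2 + 5*C)/(8*C))
Y(19)*(-380 + w(Z(4, 0))) = (4 + 3*19)*(-380 + (-2 - 2/(-6 + 0)*(5 + 2/(-6 + 0)))/(8*((2/(-6 + 0))))) = (4 + 57)*(-380 + (-2 - 2/(-6)*(5 + 2/(-6)))/(8*((2/(-6))))) = 61*(-380 + (-2 - 2*(-1/6)*(5 + 2*(-1/6)))/(8*((2*(-1/6))))) = 61*(-380 + (-2 - 1*(-1/3)*(5 - 1/3))/(8*(-1/3))) = 61*(-380 + (1/8)*(-3)*(-2 - 1*(-1/3)*14/3)) = 61*(-380 + (1/8)*(-3)*(-2 + 14/9)) = 61*(-380 + (1/8)*(-3)*(-4/9)) = 61*(-380 + 1/6) = 61*(-2279/6) = -139019/6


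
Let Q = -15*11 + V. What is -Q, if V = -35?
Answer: 200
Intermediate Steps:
Q = -200 (Q = -15*11 - 35 = -165 - 35 = -200)
-Q = -1*(-200) = 200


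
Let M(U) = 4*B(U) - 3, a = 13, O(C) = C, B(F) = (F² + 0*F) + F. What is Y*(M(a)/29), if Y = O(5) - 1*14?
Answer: -225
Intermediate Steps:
B(F) = F + F² (B(F) = (F² + 0) + F = F² + F = F + F²)
M(U) = -3 + 4*U*(1 + U) (M(U) = 4*(U*(1 + U)) - 3 = 4*U*(1 + U) - 3 = -3 + 4*U*(1 + U))
Y = -9 (Y = 5 - 1*14 = 5 - 14 = -9)
Y*(M(a)/29) = -9*(-3 + 4*13*(1 + 13))/29 = -9*(-3 + 4*13*14)/29 = -9*(-3 + 728)/29 = -6525/29 = -9*25 = -225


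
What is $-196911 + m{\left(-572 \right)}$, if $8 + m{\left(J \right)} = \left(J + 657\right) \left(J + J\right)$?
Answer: $-294159$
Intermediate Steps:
$m{\left(J \right)} = -8 + 2 J \left(657 + J\right)$ ($m{\left(J \right)} = -8 + \left(J + 657\right) \left(J + J\right) = -8 + \left(657 + J\right) 2 J = -8 + 2 J \left(657 + J\right)$)
$-196911 + m{\left(-572 \right)} = -196911 + \left(-8 + 2 \left(-572\right)^{2} + 1314 \left(-572\right)\right) = -196911 - 97248 = -294159$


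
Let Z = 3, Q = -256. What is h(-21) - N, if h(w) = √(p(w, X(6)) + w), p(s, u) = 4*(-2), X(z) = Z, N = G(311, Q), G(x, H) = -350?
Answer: 350 + I*√29 ≈ 350.0 + 5.3852*I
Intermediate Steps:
N = -350
X(z) = 3
p(s, u) = -8
h(w) = √(-8 + w)
h(-21) - N = √(-8 - 21) - 1*(-350) = √(-29) + 350 = I*√29 + 350 = 350 + I*√29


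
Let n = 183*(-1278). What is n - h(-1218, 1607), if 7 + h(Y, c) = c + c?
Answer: -237081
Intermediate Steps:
h(Y, c) = -7 + 2*c (h(Y, c) = -7 + (c + c) = -7 + 2*c)
n = -233874
n - h(-1218, 1607) = -233874 - (-7 + 2*1607) = -233874 - (-7 + 3214) = -233874 - 1*3207 = -233874 - 3207 = -237081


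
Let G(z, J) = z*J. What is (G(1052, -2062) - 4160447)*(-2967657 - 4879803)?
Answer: 49671839985660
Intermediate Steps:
G(z, J) = J*z
(G(1052, -2062) - 4160447)*(-2967657 - 4879803) = (-2062*1052 - 4160447)*(-2967657 - 4879803) = (-2169224 - 4160447)*(-7847460) = -6329671*(-7847460) = 49671839985660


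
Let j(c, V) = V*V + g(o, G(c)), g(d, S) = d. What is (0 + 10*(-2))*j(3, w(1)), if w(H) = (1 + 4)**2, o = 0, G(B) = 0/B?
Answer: -12500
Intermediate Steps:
G(B) = 0
w(H) = 25 (w(H) = 5**2 = 25)
j(c, V) = V**2 (j(c, V) = V*V + 0 = V**2 + 0 = V**2)
(0 + 10*(-2))*j(3, w(1)) = (0 + 10*(-2))*25**2 = (0 - 20)*625 = -20*625 = -12500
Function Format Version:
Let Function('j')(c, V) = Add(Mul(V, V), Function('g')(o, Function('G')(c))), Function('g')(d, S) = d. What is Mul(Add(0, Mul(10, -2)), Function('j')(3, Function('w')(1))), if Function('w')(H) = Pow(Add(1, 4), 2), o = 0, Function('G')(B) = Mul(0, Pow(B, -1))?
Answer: -12500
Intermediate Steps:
Function('G')(B) = 0
Function('w')(H) = 25 (Function('w')(H) = Pow(5, 2) = 25)
Function('j')(c, V) = Pow(V, 2) (Function('j')(c, V) = Add(Mul(V, V), 0) = Add(Pow(V, 2), 0) = Pow(V, 2))
Mul(Add(0, Mul(10, -2)), Function('j')(3, Function('w')(1))) = Mul(Add(0, Mul(10, -2)), Pow(25, 2)) = Mul(Add(0, -20), 625) = Mul(-20, 625) = -12500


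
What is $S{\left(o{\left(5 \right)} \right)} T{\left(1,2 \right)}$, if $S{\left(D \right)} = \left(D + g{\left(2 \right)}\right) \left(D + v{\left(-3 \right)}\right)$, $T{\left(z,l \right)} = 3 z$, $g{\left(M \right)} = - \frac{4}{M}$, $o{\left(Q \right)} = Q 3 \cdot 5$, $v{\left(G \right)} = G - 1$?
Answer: $15549$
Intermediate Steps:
$v{\left(G \right)} = -1 + G$
$o{\left(Q \right)} = 15 Q$ ($o{\left(Q \right)} = 3 Q 5 = 15 Q$)
$S{\left(D \right)} = \left(-4 + D\right) \left(-2 + D\right)$ ($S{\left(D \right)} = \left(D - \frac{4}{2}\right) \left(D - 4\right) = \left(D - 2\right) \left(D - 4\right) = \left(D - 2\right) \left(-4 + D\right) = \left(-2 + D\right) \left(-4 + D\right) = \left(-4 + D\right) \left(-2 + D\right)$)
$S{\left(o{\left(5 \right)} \right)} T{\left(1,2 \right)} = \left(8 + \left(15 \cdot 5\right)^{2} - 6 \cdot 15 \cdot 5\right) 3 \cdot 1 = \left(8 + 75^{2} - 450\right) 3 = \left(8 + 5625 - 450\right) 3 = 5183 \cdot 3 = 15549$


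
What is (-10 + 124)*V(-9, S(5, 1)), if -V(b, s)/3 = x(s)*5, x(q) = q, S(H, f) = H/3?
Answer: -2850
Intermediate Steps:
S(H, f) = H/3 (S(H, f) = H*(⅓) = H/3)
V(b, s) = -15*s (V(b, s) = -3*s*5 = -15*s)
(-10 + 124)*V(-9, S(5, 1)) = (-10 + 124)*(-5*5) = 114*(-15*5/3) = 114*(-25) = -2850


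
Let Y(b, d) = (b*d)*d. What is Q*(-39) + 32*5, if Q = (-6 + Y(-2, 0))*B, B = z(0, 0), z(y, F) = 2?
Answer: 628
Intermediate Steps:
B = 2
Y(b, d) = b*d²
Q = -12 (Q = (-6 - 2*0²)*2 = (-6 - 2*0)*2 = (-6 + 0)*2 = -6*2 = -12)
Q*(-39) + 32*5 = -12*(-39) + 32*5 = 468 + 160 = 628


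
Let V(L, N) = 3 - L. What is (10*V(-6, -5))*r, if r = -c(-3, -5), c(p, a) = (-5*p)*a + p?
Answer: 7020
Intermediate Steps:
c(p, a) = p - 5*a*p (c(p, a) = -5*a*p + p = p - 5*a*p)
r = 78 (r = -(-3)*(1 - 5*(-5)) = -(-3)*(1 + 25) = -(-3)*26 = -1*(-78) = 78)
(10*V(-6, -5))*r = (10*(3 - 1*(-6)))*78 = (10*(3 + 6))*78 = (10*9)*78 = 90*78 = 7020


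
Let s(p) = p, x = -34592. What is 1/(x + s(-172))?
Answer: -1/34764 ≈ -2.8765e-5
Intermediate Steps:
1/(x + s(-172)) = 1/(-34592 - 172) = 1/(-34764) = -1/34764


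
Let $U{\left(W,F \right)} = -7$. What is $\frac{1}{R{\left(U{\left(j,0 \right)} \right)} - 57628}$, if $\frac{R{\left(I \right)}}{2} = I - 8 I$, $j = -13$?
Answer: $- \frac{1}{57530} \approx -1.7382 \cdot 10^{-5}$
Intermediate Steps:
$R{\left(I \right)} = - 14 I$ ($R{\left(I \right)} = 2 \left(I - 8 I\right) = 2 \left(- 7 I\right) = - 14 I$)
$\frac{1}{R{\left(U{\left(j,0 \right)} \right)} - 57628} = \frac{1}{\left(-14\right) \left(-7\right) - 57628} = \frac{1}{98 - 57628} = \frac{1}{-57530} = - \frac{1}{57530}$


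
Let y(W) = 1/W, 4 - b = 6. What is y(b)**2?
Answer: 1/4 ≈ 0.25000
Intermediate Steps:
b = -2 (b = 4 - 1*6 = 4 - 6 = -2)
y(b)**2 = (1/(-2))**2 = (-1/2)**2 = 1/4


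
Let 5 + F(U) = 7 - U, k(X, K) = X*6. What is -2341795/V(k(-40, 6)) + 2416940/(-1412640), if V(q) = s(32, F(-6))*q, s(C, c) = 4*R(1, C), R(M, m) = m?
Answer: 1347443705/18081792 ≈ 74.519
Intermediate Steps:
k(X, K) = 6*X
F(U) = 2 - U (F(U) = -5 + (7 - U) = 2 - U)
s(C, c) = 4*C
V(q) = 128*q (V(q) = (4*32)*q = 128*q)
-2341795/V(k(-40, 6)) + 2416940/(-1412640) = -2341795/(128*(6*(-40))) + 2416940/(-1412640) = -2341795/(128*(-240)) + 2416940*(-1/1412640) = -2341795/(-30720) - 120847/70632 = -2341795*(-1/30720) - 120847/70632 = 468359/6144 - 120847/70632 = 1347443705/18081792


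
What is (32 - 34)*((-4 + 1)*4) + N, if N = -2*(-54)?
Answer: 132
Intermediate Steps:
N = 108
(32 - 34)*((-4 + 1)*4) + N = (32 - 34)*((-4 + 1)*4) + 108 = -(-6)*4 + 108 = -2*(-12) + 108 = 24 + 108 = 132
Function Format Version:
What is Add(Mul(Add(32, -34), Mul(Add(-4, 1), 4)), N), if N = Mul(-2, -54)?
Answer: 132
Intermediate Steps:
N = 108
Add(Mul(Add(32, -34), Mul(Add(-4, 1), 4)), N) = Add(Mul(Add(32, -34), Mul(Add(-4, 1), 4)), 108) = Add(Mul(-2, Mul(-3, 4)), 108) = Add(Mul(-2, -12), 108) = Add(24, 108) = 132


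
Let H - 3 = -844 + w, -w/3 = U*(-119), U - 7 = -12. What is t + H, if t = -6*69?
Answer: -3040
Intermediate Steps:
U = -5 (U = 7 - 12 = -5)
t = -414
w = -1785 (w = -(-15)*(-119) = -3*595 = -1785)
H = -2626 (H = 3 + (-844 - 1785) = 3 - 2629 = -2626)
t + H = -414 - 2626 = -3040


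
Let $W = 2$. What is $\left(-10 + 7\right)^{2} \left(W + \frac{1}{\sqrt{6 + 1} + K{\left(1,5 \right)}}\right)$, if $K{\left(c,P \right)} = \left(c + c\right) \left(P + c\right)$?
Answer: $\frac{2574}{137} - \frac{9 \sqrt{7}}{137} \approx 18.615$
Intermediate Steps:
$K{\left(c,P \right)} = 2 c \left(P + c\right)$
$\left(-10 + 7\right)^{2} \left(W + \frac{1}{\sqrt{6 + 1} + K{\left(1,5 \right)}}\right) = \left(-10 + 7\right)^{2} \left(2 + \frac{1}{\sqrt{6 + 1} + 2 \cdot 1 \left(5 + 1\right)}\right) = \left(-3\right)^{2} \left(2 + \frac{1}{\sqrt{7} + 2 \cdot 1 \cdot 6}\right) = 9 \left(2 + \frac{1}{\sqrt{7} + 12}\right) = 9 \left(2 + \frac{1}{12 + \sqrt{7}}\right) = 18 + \frac{9}{12 + \sqrt{7}}$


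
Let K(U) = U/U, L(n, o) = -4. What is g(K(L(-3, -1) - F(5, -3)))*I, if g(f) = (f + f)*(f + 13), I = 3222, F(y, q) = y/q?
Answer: 90216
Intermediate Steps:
K(U) = 1
g(f) = 2*f*(13 + f) (g(f) = (2*f)*(13 + f) = 2*f*(13 + f))
g(K(L(-3, -1) - F(5, -3)))*I = (2*1*(13 + 1))*3222 = (2*1*14)*3222 = 28*3222 = 90216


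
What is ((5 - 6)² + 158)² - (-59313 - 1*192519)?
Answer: 277113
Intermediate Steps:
((5 - 6)² + 158)² - (-59313 - 1*192519) = ((-1)² + 158)² - (-59313 - 192519) = (1 + 158)² - 1*(-251832) = 159² + 251832 = 25281 + 251832 = 277113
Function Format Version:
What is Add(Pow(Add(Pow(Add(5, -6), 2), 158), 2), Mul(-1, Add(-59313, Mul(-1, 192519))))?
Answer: 277113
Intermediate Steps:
Add(Pow(Add(Pow(Add(5, -6), 2), 158), 2), Mul(-1, Add(-59313, Mul(-1, 192519)))) = Add(Pow(Add(Pow(-1, 2), 158), 2), Mul(-1, Add(-59313, -192519))) = Add(Pow(Add(1, 158), 2), Mul(-1, -251832)) = Add(Pow(159, 2), 251832) = Add(25281, 251832) = 277113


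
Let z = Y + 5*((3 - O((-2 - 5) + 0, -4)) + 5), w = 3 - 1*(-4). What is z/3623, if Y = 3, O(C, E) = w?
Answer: 8/3623 ≈ 0.0022081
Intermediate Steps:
w = 7 (w = 3 + 4 = 7)
O(C, E) = 7
z = 8 (z = 3 + 5*((3 - 1*7) + 5) = 3 + 5*((3 - 7) + 5) = 3 + 5*(-4 + 5) = 3 + 5*1 = 3 + 5 = 8)
z/3623 = 8/3623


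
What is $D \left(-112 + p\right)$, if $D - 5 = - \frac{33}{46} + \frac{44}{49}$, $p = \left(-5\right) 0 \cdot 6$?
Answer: $- \frac{93416}{161} \approx -580.22$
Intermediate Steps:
$p = 0$ ($p = 0 \cdot 6 = 0$)
$D = \frac{11677}{2254}$ ($D = 5 + \left(- \frac{33}{46} + \frac{44}{49}\right) = 5 + \frac{407}{2254} = \frac{11677}{2254} \approx 5.1806$)
$D \left(-112 + p\right) = \frac{11677 \left(-112 + 0\right)}{2254} = \frac{11677}{2254} \left(-112\right) = - \frac{93416}{161}$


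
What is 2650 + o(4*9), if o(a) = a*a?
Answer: 3946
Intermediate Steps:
o(a) = a²
2650 + o(4*9) = 2650 + (4*9)² = 2650 + 36² = 2650 + 1296 = 3946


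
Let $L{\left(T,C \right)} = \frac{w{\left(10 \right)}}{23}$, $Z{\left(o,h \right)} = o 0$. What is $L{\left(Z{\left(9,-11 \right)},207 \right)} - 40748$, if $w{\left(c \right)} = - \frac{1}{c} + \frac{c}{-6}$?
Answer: $- \frac{28116173}{690} \approx -40748.0$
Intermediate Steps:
$Z{\left(o,h \right)} = 0$
$w{\left(c \right)} = - \frac{1}{c} - \frac{c}{6}$ ($w{\left(c \right)} = - \frac{1}{c} + c \left(- \frac{1}{6}\right) = - \frac{1}{c} - \frac{c}{6}$)
$L{\left(T,C \right)} = - \frac{53}{690}$ ($L{\left(T,C \right)} = \frac{- \frac{1}{10} - \frac{5}{3}}{23} = \left(\left(-1\right) \frac{1}{10} - \frac{5}{3}\right) \frac{1}{23} = \left(- \frac{1}{10} - \frac{5}{3}\right) \frac{1}{23} = \left(- \frac{53}{30}\right) \frac{1}{23} = - \frac{53}{690}$)
$L{\left(Z{\left(9,-11 \right)},207 \right)} - 40748 = - \frac{53}{690} - 40748 = - \frac{28116173}{690}$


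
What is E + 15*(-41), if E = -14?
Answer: -629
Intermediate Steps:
E + 15*(-41) = -14 + 15*(-41) = -14 - 615 = -629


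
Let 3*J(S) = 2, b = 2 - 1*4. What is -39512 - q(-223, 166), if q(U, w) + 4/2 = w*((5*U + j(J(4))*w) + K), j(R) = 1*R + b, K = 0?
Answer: 546964/3 ≈ 1.8232e+5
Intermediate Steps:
b = -2 (b = 2 - 4 = -2)
J(S) = ⅔ (J(S) = (⅓)*2 = ⅔)
j(R) = -2 + R (j(R) = 1*R - 2 = R - 2 = -2 + R)
q(U, w) = -2 + w*(5*U - 4*w/3) (q(U, w) = -2 + w*((5*U + (-2 + ⅔)*w) + 0) = -2 + w*((5*U - 4*w/3) + 0) = -2 + w*(5*U - 4*w/3))
-39512 - q(-223, 166) = -39512 - (-2 - 4/3*166² + 5*(-223)*166) = -39512 - (-2 - 4/3*27556 - 185090) = -39512 - (-2 - 110224/3 - 185090) = -39512 - 1*(-665500/3) = -39512 + 665500/3 = 546964/3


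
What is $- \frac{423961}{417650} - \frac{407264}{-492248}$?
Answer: $- \frac{4825018091}{25698422150} \approx -0.18776$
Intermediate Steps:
$- \frac{423961}{417650} - \frac{407264}{-492248} = \left(-423961\right) \frac{1}{417650} - - \frac{50908}{61531} = - \frac{423961}{417650} + \frac{50908}{61531} = - \frac{4825018091}{25698422150}$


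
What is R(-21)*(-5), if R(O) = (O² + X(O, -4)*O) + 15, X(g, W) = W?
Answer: -2700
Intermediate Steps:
R(O) = 15 + O² - 4*O (R(O) = (O² - 4*O) + 15 = 15 + O² - 4*O)
R(-21)*(-5) = (15 + (-21)² - 4*(-21))*(-5) = (15 + 441 + 84)*(-5) = 540*(-5) = -2700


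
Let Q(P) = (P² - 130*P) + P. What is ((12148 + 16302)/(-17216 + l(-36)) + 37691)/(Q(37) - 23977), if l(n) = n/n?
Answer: -129764423/94272783 ≈ -1.3765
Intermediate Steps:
l(n) = 1
Q(P) = P² - 129*P
((12148 + 16302)/(-17216 + l(-36)) + 37691)/(Q(37) - 23977) = ((12148 + 16302)/(-17216 + 1) + 37691)/(37*(-129 + 37) - 23977) = (28450/(-17215) + 37691)/(37*(-92) - 23977) = (28450*(-1/17215) + 37691)/(-3404 - 23977) = (-5690/3443 + 37691)/(-27381) = (129764423/3443)*(-1/27381) = -129764423/94272783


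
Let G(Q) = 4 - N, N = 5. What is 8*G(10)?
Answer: -8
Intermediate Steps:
G(Q) = -1 (G(Q) = 4 - 1*5 = 4 - 5 = -1)
8*G(10) = 8*(-1) = -8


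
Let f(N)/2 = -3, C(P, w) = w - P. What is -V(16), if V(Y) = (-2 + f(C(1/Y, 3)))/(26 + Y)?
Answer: 4/21 ≈ 0.19048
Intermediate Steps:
f(N) = -6 (f(N) = 2*(-3) = -6)
V(Y) = -8/(26 + Y) (V(Y) = (-2 - 6)/(26 + Y) = -8/(26 + Y))
-V(16) = -(-8)/(26 + 16) = -(-8)/42 = -1*(-4/21) = 4/21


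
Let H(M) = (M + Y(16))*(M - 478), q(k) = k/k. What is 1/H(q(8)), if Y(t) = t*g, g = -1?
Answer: 1/7155 ≈ 0.00013976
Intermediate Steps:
Y(t) = -t (Y(t) = t*(-1) = -t)
q(k) = 1
H(M) = (-478 + M)*(-16 + M) (H(M) = (M - 1*16)*(M - 478) = (M - 16)*(-478 + M) = (-16 + M)*(-478 + M) = (-478 + M)*(-16 + M))
1/H(q(8)) = 1/(7648 + 1² - 494*1) = 1/(7648 + 1 - 494) = 1/7155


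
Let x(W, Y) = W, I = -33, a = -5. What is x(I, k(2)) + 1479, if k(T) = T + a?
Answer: 1446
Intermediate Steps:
k(T) = -5 + T (k(T) = T - 5 = -5 + T)
x(I, k(2)) + 1479 = -33 + 1479 = 1446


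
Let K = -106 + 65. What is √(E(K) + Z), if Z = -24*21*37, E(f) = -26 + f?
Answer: I*√18715 ≈ 136.8*I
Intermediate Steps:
K = -41
Z = -18648 (Z = -504*37 = -18648)
√(E(K) + Z) = √((-26 - 41) - 18648) = √(-67 - 18648) = √(-18715) = I*√18715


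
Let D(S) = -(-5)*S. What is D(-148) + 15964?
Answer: 15224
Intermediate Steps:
D(S) = 5*S
D(-148) + 15964 = 5*(-148) + 15964 = -740 + 15964 = 15224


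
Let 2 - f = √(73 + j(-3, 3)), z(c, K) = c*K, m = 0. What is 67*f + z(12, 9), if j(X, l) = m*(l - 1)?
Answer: 242 - 67*√73 ≈ -330.45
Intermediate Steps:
j(X, l) = 0 (j(X, l) = 0*(l - 1) = 0*(-1 + l) = 0)
z(c, K) = K*c
f = 2 - √73 (f = 2 - √(73 + 0) = 2 - √73 ≈ -6.5440)
67*f + z(12, 9) = 67*(2 - √73) + 9*12 = (134 - 67*√73) + 108 = 242 - 67*√73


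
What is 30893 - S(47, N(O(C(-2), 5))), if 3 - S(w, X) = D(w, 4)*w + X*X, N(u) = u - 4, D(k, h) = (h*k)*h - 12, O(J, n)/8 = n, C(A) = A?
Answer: 66966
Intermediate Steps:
O(J, n) = 8*n
D(k, h) = -12 + k*h² (D(k, h) = k*h² - 12 = -12 + k*h²)
N(u) = -4 + u
S(w, X) = 3 - X² - w*(-12 + 16*w) (S(w, X) = 3 - ((-12 + w*4²)*w + X*X) = 3 - ((-12 + w*16)*w + X²) = 3 - ((-12 + 16*w)*w + X²) = 3 - (w*(-12 + 16*w) + X²) = 3 - (X² + w*(-12 + 16*w)) = 3 + (-X² - w*(-12 + 16*w)) = 3 - X² - w*(-12 + 16*w))
30893 - S(47, N(O(C(-2), 5))) = 30893 - (3 - (-4 + 8*5)² - 4*47*(-3 + 4*47)) = 30893 - (3 - (-4 + 40)² - 4*47*(-3 + 188)) = 30893 - (3 - 1*36² - 4*47*185) = 30893 - (3 - 1*1296 - 34780) = 30893 - (3 - 1296 - 34780) = 30893 - 1*(-36073) = 30893 + 36073 = 66966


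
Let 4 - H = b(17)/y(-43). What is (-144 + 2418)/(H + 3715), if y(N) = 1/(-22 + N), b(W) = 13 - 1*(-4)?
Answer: 379/804 ≈ 0.47139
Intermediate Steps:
b(W) = 17 (b(W) = 13 + 4 = 17)
H = 1109 (H = 4 - 17/(1/(-22 - 43)) = 4 - 17/(1/(-65)) = 4 - 17/(-1/65) = 4 - 17*(-65) = 4 - 1*(-1105) = 4 + 1105 = 1109)
(-144 + 2418)/(H + 3715) = (-144 + 2418)/(1109 + 3715) = 2274/4824 = 2274*(1/4824) = 379/804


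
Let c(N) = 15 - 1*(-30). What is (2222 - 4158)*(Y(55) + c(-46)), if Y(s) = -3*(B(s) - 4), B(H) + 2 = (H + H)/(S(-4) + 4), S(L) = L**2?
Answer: -90024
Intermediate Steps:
c(N) = 45 (c(N) = 15 + 30 = 45)
B(H) = -2 + H/10 (B(H) = -2 + (H + H)/((-4)**2 + 4) = -2 + (2*H)/(16 + 4) = -2 + (2*H)/20 = -2 + (2*H)*(1/20) = -2 + H/10)
Y(s) = 18 - 3*s/10 (Y(s) = -3*((-2 + s/10) - 4) = -3*(-6 + s/10) = 18 - 3*s/10)
(2222 - 4158)*(Y(55) + c(-46)) = (2222 - 4158)*((18 - 3/10*55) + 45) = -1936*((18 - 33/2) + 45) = -1936*(3/2 + 45) = -1936*93/2 = -90024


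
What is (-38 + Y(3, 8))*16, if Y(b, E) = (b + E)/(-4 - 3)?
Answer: -4432/7 ≈ -633.14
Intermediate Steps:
Y(b, E) = -E/7 - b/7 (Y(b, E) = (E + b)/(-7) = (E + b)*(-⅐) = -E/7 - b/7)
(-38 + Y(3, 8))*16 = (-38 + (-⅐*8 - ⅐*3))*16 = (-38 + (-8/7 - 3/7))*16 = (-38 - 11/7)*16 = -277/7*16 = -4432/7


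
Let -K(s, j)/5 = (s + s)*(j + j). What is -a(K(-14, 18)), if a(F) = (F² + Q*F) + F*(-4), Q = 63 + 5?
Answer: -25724160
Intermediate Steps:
K(s, j) = -20*j*s (K(s, j) = -5*(s + s)*(j + j) = -5*2*s*2*j = -20*j*s)
Q = 68
a(F) = F² + 64*F (a(F) = (F² + 68*F) + F*(-4) = (F² + 68*F) - 4*F = F² + 64*F)
-a(K(-14, 18)) = -(-20*18*(-14))*(64 - 20*18*(-14)) = -5040*(64 + 5040) = -5040*5104 = -1*25724160 = -25724160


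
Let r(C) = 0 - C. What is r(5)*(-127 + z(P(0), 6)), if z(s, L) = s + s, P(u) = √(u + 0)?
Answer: 635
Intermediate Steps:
P(u) = √u
r(C) = -C
z(s, L) = 2*s
r(5)*(-127 + z(P(0), 6)) = (-1*5)*(-127 + 2*√0) = -5*(-127 + 2*0) = -5*(-127 + 0) = -5*(-127) = 635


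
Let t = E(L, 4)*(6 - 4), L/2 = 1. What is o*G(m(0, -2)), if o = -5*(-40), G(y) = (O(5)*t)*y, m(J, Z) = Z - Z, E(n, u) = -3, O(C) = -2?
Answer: 0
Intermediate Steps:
L = 2 (L = 2*1 = 2)
t = -6 (t = -3*(6 - 4) = -3*2 = -6)
m(J, Z) = 0
G(y) = 12*y (G(y) = (-2*(-6))*y = 12*y)
o = 200
o*G(m(0, -2)) = 200*(12*0) = 200*0 = 0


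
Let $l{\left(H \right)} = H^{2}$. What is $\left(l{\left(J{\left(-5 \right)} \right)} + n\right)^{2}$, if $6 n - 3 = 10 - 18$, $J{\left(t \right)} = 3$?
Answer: $\frac{2401}{36} \approx 66.694$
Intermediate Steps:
$n = - \frac{5}{6}$ ($n = \frac{1}{2} + \frac{10 - 18}{6} = \frac{1}{2} + \frac{1}{6} \left(-8\right) = \frac{1}{2} - \frac{4}{3} = - \frac{5}{6} \approx -0.83333$)
$\left(l{\left(J{\left(-5 \right)} \right)} + n\right)^{2} = \left(3^{2} - \frac{5}{6}\right)^{2} = \left(9 - \frac{5}{6}\right)^{2} = \left(\frac{49}{6}\right)^{2} = \frac{2401}{36}$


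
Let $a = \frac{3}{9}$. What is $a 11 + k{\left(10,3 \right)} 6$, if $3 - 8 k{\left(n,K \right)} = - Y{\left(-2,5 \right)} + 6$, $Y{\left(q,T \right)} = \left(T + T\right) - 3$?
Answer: $\frac{20}{3} \approx 6.6667$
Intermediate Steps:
$a = \frac{1}{3}$ ($a = 3 \cdot \frac{1}{9} = \frac{1}{3} \approx 0.33333$)
$Y{\left(q,T \right)} = -3 + 2 T$ ($Y{\left(q,T \right)} = 2 T - 3 = -3 + 2 T$)
$k{\left(n,K \right)} = \frac{1}{2}$ ($k{\left(n,K \right)} = \frac{3}{8} - \frac{- (-3 + 2 \cdot 5) + 6}{8} = \frac{3}{8} - \frac{- (-3 + 10) + 6}{8} = \frac{3}{8} - \frac{\left(-1\right) 7 + 6}{8} = \frac{3}{8} - \frac{-7 + 6}{8} = \frac{3}{8} - - \frac{1}{8} = \frac{3}{8} + \frac{1}{8} = \frac{1}{2}$)
$a 11 + k{\left(10,3 \right)} 6 = \frac{1}{3} \cdot 11 + \frac{1}{2} \cdot 6 = \frac{11}{3} + 3 = \frac{20}{3}$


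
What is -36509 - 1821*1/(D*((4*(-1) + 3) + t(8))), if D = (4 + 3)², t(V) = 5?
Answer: -7157585/196 ≈ -36518.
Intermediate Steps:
D = 49 (D = 7² = 49)
-36509 - 1821*1/(D*((4*(-1) + 3) + t(8))) = -36509 - 1821*1/(49*((4*(-1) + 3) + 5)) = -36509 - 1821*1/(49*((-4 + 3) + 5)) = -36509 - 1821*1/(49*(-1 + 5)) = -36509 - 1821/(4*49) = -36509 - 1821/196 = -7157585/196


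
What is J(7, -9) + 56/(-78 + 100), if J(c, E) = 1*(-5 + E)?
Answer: -126/11 ≈ -11.455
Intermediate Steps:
J(c, E) = -5 + E
J(7, -9) + 56/(-78 + 100) = (-5 - 9) + 56/(-78 + 100) = -14 + 56/22 = -14 + (1/22)*56 = -14 + 28/11 = -126/11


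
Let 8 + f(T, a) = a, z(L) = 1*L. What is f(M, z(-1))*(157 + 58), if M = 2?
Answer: -1935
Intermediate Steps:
z(L) = L
f(T, a) = -8 + a
f(M, z(-1))*(157 + 58) = (-8 - 1)*(157 + 58) = -9*215 = -1935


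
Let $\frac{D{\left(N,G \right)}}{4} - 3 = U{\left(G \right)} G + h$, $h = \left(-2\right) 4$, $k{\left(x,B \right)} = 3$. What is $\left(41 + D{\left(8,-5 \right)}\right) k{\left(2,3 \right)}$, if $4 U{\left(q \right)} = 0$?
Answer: $63$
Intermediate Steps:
$U{\left(q \right)} = 0$ ($U{\left(q \right)} = \frac{1}{4} \cdot 0 = 0$)
$h = -8$
$D{\left(N,G \right)} = -20$ ($D{\left(N,G \right)} = 12 + 4 \left(0 G - 8\right) = 12 + 4 \left(0 - 8\right) = 12 + 4 \left(-8\right) = 12 - 32 = -20$)
$\left(41 + D{\left(8,-5 \right)}\right) k{\left(2,3 \right)} = \left(41 - 20\right) 3 = 21 \cdot 3 = 63$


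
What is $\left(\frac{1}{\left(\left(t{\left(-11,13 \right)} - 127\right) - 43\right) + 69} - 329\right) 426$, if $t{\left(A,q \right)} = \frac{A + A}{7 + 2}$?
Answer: $- \frac{130487208}{931} \approx -1.4016 \cdot 10^{5}$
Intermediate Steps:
$t{\left(A,q \right)} = \frac{2 A}{9}$
$\left(\frac{1}{\left(\left(t{\left(-11,13 \right)} - 127\right) - 43\right) + 69} - 329\right) 426 = \left(\frac{1}{\left(\left(\frac{2}{9} \left(-11\right) - 127\right) - 43\right) + 69} - 329\right) 426 = \left(\frac{1}{\left(\left(- \frac{22}{9} - 127\right) - 43\right) + 69} - 329\right) 426 = \left(\frac{1}{\left(- \frac{1165}{9} - 43\right) + 69} - 329\right) 426 = \left(\frac{1}{- \frac{1552}{9} + 69} - 329\right) 426 = \left(\frac{1}{- \frac{931}{9}} - 329\right) 426 = \left(- \frac{9}{931} - 329\right) 426 = \left(- \frac{306308}{931}\right) 426 = - \frac{130487208}{931}$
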